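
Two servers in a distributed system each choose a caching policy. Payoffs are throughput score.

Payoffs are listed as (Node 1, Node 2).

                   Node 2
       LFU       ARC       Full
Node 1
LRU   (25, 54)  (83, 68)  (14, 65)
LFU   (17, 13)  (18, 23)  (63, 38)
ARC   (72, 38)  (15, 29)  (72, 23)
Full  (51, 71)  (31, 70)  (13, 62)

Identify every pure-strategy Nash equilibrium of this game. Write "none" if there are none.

For each player, find the best response to each opponent profile; mutual best responses are the pure NE.
Node 1 against LFU: payoffs 25, 17, 72, 51 → best response ARC.
Node 1 against ARC: payoffs 83, 18, 15, 31 → best response LRU.
Node 1 against Full: payoffs 14, 63, 72, 13 → best response ARC.
Node 2 against LRU: payoffs 54, 68, 65 → best response ARC.
Node 2 against LFU: payoffs 13, 23, 38 → best response Full.
Node 2 against ARC: payoffs 38, 29, 23 → best response LFU.
Node 2 against Full: payoffs 71, 70, 62 → best response LFU.
Mutual best responses: (LRU, ARC); (ARC, LFU).

Pure-strategy Nash equilibria: (LRU, ARC) and (ARC, LFU)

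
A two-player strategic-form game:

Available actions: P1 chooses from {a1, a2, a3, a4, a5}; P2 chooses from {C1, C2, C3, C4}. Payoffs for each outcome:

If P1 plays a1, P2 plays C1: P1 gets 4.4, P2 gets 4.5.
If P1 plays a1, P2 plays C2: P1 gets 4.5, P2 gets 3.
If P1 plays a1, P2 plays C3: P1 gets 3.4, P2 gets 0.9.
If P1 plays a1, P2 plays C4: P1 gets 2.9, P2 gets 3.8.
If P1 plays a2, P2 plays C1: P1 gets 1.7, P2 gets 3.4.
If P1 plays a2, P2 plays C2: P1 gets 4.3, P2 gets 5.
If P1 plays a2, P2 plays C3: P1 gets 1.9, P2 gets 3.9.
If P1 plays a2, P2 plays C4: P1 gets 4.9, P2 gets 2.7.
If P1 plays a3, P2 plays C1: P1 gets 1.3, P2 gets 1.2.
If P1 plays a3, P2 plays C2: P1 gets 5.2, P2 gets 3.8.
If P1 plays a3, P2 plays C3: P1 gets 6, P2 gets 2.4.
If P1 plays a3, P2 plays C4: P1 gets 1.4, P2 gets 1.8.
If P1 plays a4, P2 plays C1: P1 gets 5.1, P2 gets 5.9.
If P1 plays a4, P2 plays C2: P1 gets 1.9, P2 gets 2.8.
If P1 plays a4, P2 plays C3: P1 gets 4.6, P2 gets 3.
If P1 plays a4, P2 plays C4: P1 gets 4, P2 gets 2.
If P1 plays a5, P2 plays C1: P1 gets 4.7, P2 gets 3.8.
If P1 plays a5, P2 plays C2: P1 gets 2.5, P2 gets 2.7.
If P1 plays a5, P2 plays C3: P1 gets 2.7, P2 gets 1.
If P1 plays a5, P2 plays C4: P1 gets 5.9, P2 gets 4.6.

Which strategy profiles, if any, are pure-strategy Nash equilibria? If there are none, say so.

Pure-strategy Nash equilibria: (a3, C2), (a4, C1), (a5, C4)

(a1, C1): P1 can switch to a4 (4.4 → 5.1). Not NE.
(a1, C2): P1 can switch to a3 (4.5 → 5.2). Not NE.
(a1, C3): P1 can switch to a3 (3.4 → 6). Not NE.
(a1, C4): P1 can switch to a2 (2.9 → 4.9). Not NE.
(a2, C1): P1 can switch to a1 (1.7 → 4.4). Not NE.
(a2, C2): P1 can switch to a1 (4.3 → 4.5). Not NE.
(a2, C3): P1 can switch to a1 (1.9 → 3.4). Not NE.
(a2, C4): P1 can switch to a5 (4.9 → 5.9). Not NE.
(a3, C1): P1 can switch to a1 (1.3 → 4.4). Not NE.
(a3, C2): P1 gets 5.2, best alternative 4.5; P2 gets 3.8, best alternative 2.4. No profitable deviation — NE.
(a3, C3): P2 can switch to C2 (2.4 → 3.8). Not NE.
(a4, C1): P1 gets 5.1, best alternative 4.7; P2 gets 5.9, best alternative 3. No profitable deviation — NE.
(a5, C4): P1 gets 5.9, best alternative 4.9; P2 gets 4.6, best alternative 3.8. No profitable deviation — NE.
(The remaining 7 profiles each have a profitable deviation by the same check.)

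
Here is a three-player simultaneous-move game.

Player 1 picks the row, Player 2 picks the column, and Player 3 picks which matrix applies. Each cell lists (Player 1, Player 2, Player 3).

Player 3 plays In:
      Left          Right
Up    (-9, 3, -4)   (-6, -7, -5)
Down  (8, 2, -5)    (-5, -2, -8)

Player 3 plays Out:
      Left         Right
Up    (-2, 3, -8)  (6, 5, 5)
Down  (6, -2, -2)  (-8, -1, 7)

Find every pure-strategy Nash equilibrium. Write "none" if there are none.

Player 1 against (Left, In): payoffs -9, 8 → best response Down.
Player 1 against (Left, Out): payoffs -2, 6 → best response Down.
Player 1 against (Right, In): payoffs -6, -5 → best response Down.
Player 1 against (Right, Out): payoffs 6, -8 → best response Up.
Player 2 against (Up, In): payoffs 3, -7 → best response Left.
Player 2 against (Up, Out): payoffs 3, 5 → best response Right.
Player 2 against (Down, In): payoffs 2, -2 → best response Left.
Player 2 against (Down, Out): payoffs -2, -1 → best response Right.
Player 3 against (Up, Left): payoffs -4, -8 → best response In.
Player 3 against (Up, Right): payoffs -5, 5 → best response Out.
Player 3 against (Down, Left): payoffs -5, -2 → best response Out.
Player 3 against (Down, Right): payoffs -8, 7 → best response Out.
Mutual best responses: (Up, Right, Out).

(Up, Right, Out)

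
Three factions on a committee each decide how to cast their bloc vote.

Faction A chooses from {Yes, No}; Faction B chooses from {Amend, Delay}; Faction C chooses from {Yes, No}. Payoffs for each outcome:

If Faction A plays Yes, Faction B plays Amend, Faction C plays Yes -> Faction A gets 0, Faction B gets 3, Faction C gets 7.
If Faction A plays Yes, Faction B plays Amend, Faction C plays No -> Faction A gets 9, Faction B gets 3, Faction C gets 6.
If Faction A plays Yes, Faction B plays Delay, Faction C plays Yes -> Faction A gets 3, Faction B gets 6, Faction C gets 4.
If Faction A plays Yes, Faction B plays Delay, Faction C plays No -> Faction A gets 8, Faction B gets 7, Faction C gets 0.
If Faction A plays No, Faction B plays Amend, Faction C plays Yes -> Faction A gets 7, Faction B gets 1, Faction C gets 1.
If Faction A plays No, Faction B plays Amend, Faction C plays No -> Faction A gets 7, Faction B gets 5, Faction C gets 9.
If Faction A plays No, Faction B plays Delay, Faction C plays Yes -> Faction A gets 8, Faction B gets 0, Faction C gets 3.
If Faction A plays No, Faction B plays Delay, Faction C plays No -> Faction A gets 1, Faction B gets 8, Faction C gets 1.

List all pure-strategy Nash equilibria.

No pure-strategy Nash equilibrium.

Faction A against (Amend, Yes): payoffs 0, 7 → best response No.
Faction A against (Amend, No): payoffs 9, 7 → best response Yes.
Faction A against (Delay, Yes): payoffs 3, 8 → best response No.
Faction A against (Delay, No): payoffs 8, 1 → best response Yes.
Faction B against (Yes, Yes): payoffs 3, 6 → best response Delay.
Faction B against (Yes, No): payoffs 3, 7 → best response Delay.
Faction B against (No, Yes): payoffs 1, 0 → best response Amend.
Faction B against (No, No): payoffs 5, 8 → best response Delay.
Faction C against (Yes, Amend): payoffs 7, 6 → best response Yes.
Faction C against (Yes, Delay): payoffs 4, 0 → best response Yes.
Faction C against (No, Amend): payoffs 1, 9 → best response No.
Faction C against (No, Delay): payoffs 3, 1 → best response Yes.
No profile is a mutual best response for all players.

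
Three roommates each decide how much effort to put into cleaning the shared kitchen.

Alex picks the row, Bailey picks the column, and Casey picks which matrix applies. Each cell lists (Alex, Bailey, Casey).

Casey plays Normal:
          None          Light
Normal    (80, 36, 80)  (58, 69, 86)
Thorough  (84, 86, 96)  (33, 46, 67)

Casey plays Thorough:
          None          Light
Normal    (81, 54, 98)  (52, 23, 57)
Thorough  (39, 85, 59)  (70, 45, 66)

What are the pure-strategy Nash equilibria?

The pure Nash equilibria are (Normal, None, Thorough); (Normal, Light, Normal); (Thorough, None, Normal).

(Normal, None, Normal): Alex can switch to Thorough (80 → 84). Not NE.
(Normal, None, Thorough): Alex gets 81, best alternative 39; Bailey gets 54, best alternative 23; Casey gets 98, best alternative 80. No profitable deviation — NE.
(Normal, Light, Normal): Alex gets 58, best alternative 33; Bailey gets 69, best alternative 36; Casey gets 86, best alternative 57. No profitable deviation — NE.
(Normal, Light, Thorough): Alex can switch to Thorough (52 → 70). Not NE.
(Thorough, None, Normal): Alex gets 84, best alternative 80; Bailey gets 86, best alternative 46; Casey gets 96, best alternative 59. No profitable deviation — NE.
(Thorough, None, Thorough): Alex can switch to Normal (39 → 81). Not NE.
(Thorough, Light, Normal): Alex can switch to Normal (33 → 58). Not NE.
(Thorough, Light, Thorough): Bailey can switch to None (45 → 85). Not NE.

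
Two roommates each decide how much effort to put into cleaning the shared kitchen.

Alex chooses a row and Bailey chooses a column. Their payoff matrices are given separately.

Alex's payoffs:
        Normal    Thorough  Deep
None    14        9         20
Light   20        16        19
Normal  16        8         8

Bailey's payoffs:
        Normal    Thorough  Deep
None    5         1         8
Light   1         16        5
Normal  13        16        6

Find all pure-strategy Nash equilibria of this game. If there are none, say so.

For each strategy profile, look for a profitable unilateral deviation.
(None, Normal): Alex can switch to Light (14 → 20). Not NE.
(None, Thorough): Alex can switch to Light (9 → 16). Not NE.
(None, Deep): Alex gets 20, best alternative 19; Bailey gets 8, best alternative 5. No profitable deviation — NE.
(Light, Normal): Bailey can switch to Thorough (1 → 16). Not NE.
(Light, Thorough): Alex gets 16, best alternative 9; Bailey gets 16, best alternative 5. No profitable deviation — NE.
(Light, Deep): Alex can switch to None (19 → 20). Not NE.
(Normal, Normal): Alex can switch to Light (16 → 20). Not NE.
(Normal, Thorough): Alex can switch to None (8 → 9). Not NE.
(The remaining 1 profile has a profitable deviation by the same check.)

The pure Nash equilibria are (None, Deep), (Light, Thorough).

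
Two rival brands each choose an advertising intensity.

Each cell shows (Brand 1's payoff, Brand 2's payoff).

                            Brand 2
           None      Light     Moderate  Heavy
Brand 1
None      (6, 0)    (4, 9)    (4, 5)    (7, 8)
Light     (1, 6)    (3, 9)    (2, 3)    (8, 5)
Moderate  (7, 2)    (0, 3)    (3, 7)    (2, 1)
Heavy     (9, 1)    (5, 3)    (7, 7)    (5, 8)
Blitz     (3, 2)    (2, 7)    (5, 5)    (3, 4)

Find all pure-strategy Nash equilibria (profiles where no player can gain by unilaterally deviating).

Check each profile: it is a Nash equilibrium iff no player can strictly gain by switching unilaterally.
(None, None): Brand 1 can switch to Moderate (6 → 7). Not NE.
(None, Light): Brand 1 can switch to Heavy (4 → 5). Not NE.
(None, Moderate): Brand 1 can switch to Heavy (4 → 7). Not NE.
(None, Heavy): Brand 1 can switch to Light (7 → 8). Not NE.
(Light, None): Brand 1 can switch to None (1 → 6). Not NE.
(Light, Light): Brand 1 can switch to None (3 → 4). Not NE.
(Light, Moderate): Brand 1 can switch to None (2 → 4). Not NE.
(Light, Heavy): Brand 2 can switch to None (5 → 6). Not NE.
(The remaining 12 profiles each have a profitable deviation by the same check.)

This game has no pure Nash equilibrium.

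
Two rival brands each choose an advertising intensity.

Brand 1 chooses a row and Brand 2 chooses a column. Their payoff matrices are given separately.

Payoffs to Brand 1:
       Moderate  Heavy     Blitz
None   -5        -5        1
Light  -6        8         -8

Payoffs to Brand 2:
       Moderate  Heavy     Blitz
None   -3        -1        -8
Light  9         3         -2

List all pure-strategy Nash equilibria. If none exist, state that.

Brand 1 against Moderate: payoffs -5, -6 → best response None.
Brand 1 against Heavy: payoffs -5, 8 → best response Light.
Brand 1 against Blitz: payoffs 1, -8 → best response None.
Brand 2 against None: payoffs -3, -1, -8 → best response Heavy.
Brand 2 against Light: payoffs 9, 3, -2 → best response Moderate.
No profile is a mutual best response for all players.

No pure-strategy Nash equilibrium.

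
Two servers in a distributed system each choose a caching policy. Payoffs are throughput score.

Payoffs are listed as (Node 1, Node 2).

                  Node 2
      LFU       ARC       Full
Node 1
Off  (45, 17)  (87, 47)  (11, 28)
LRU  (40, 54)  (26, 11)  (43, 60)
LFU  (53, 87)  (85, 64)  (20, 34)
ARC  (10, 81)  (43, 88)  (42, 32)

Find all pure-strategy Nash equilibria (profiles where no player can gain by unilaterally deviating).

Node 1 against LFU: payoffs 45, 40, 53, 10 → best response LFU.
Node 1 against ARC: payoffs 87, 26, 85, 43 → best response Off.
Node 1 against Full: payoffs 11, 43, 20, 42 → best response LRU.
Node 2 against Off: payoffs 17, 47, 28 → best response ARC.
Node 2 against LRU: payoffs 54, 11, 60 → best response Full.
Node 2 against LFU: payoffs 87, 64, 34 → best response LFU.
Node 2 against ARC: payoffs 81, 88, 32 → best response ARC.
Mutual best responses: (Off, ARC); (LRU, Full); (LFU, LFU).

(Off, ARC) and (LRU, Full) and (LFU, LFU)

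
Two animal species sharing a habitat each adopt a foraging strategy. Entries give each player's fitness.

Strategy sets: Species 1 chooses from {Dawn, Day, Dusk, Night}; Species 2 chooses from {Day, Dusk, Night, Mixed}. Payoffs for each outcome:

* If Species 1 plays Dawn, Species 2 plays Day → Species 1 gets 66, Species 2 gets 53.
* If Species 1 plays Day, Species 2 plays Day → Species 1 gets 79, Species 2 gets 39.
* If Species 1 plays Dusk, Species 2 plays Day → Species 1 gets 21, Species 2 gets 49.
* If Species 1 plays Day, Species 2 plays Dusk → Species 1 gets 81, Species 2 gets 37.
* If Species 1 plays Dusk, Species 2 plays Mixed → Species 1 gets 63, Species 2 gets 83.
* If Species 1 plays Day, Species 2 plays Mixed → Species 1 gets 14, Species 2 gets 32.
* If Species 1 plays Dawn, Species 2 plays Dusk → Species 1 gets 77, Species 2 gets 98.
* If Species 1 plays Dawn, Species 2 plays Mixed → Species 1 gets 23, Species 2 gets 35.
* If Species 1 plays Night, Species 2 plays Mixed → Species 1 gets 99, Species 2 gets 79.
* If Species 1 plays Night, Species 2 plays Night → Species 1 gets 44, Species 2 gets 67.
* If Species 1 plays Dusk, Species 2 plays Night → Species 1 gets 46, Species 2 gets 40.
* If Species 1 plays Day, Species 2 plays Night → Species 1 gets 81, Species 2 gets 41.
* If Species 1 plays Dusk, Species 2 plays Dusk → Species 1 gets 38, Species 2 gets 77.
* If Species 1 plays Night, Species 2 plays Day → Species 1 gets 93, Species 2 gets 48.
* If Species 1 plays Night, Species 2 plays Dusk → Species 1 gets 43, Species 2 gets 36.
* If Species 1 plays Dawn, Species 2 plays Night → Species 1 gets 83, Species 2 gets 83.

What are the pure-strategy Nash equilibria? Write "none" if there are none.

Pure NE: (Night, Mixed)

For each strategy profile, look for a profitable unilateral deviation.
(Dawn, Day): Species 1 can switch to Day (66 → 79). Not NE.
(Dawn, Dusk): Species 1 can switch to Day (77 → 81). Not NE.
(Dawn, Night): Species 2 can switch to Dusk (83 → 98). Not NE.
(Dawn, Mixed): Species 1 can switch to Dusk (23 → 63). Not NE.
(Day, Day): Species 1 can switch to Night (79 → 93). Not NE.
(Day, Dusk): Species 2 can switch to Day (37 → 39). Not NE.
(Night, Mixed): Species 1 gets 99, best alternative 63; Species 2 gets 79, best alternative 67. No profitable deviation — NE.
(The remaining 9 profiles each have a profitable deviation by the same check.)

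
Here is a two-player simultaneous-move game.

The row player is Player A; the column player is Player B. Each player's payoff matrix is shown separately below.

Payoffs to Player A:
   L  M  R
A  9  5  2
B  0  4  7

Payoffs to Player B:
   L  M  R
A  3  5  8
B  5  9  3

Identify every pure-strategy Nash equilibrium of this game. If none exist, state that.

This game has no pure Nash equilibrium.

Player A against L: payoffs 9, 0 → best response A.
Player A against M: payoffs 5, 4 → best response A.
Player A against R: payoffs 2, 7 → best response B.
Player B against A: payoffs 3, 5, 8 → best response R.
Player B against B: payoffs 5, 9, 3 → best response M.
No profile is a mutual best response for all players.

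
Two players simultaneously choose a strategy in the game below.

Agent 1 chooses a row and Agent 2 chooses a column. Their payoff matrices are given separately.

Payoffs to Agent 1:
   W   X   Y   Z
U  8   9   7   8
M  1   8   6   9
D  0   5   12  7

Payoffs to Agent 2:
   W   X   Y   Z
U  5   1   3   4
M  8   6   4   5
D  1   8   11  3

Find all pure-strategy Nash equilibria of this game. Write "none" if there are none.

(U, W), (D, Y)

(U, W): Agent 1 gets 8, best alternative 1; Agent 2 gets 5, best alternative 4. No profitable deviation — NE.
(U, X): Agent 2 can switch to W (1 → 5). Not NE.
(U, Y): Agent 1 can switch to D (7 → 12). Not NE.
(U, Z): Agent 1 can switch to M (8 → 9). Not NE.
(M, W): Agent 1 can switch to U (1 → 8). Not NE.
(M, X): Agent 1 can switch to U (8 → 9). Not NE.
(M, Y): Agent 1 can switch to U (6 → 7). Not NE.
(M, Z): Agent 2 can switch to W (5 → 8). Not NE.
(D, W): Agent 1 can switch to U (0 → 8). Not NE.
(D, X): Agent 1 can switch to U (5 → 9). Not NE.
(D, Y): Agent 1 gets 12, best alternative 7; Agent 2 gets 11, best alternative 8. No profitable deviation — NE.
(D, Z): Agent 1 can switch to U (7 → 8). Not NE.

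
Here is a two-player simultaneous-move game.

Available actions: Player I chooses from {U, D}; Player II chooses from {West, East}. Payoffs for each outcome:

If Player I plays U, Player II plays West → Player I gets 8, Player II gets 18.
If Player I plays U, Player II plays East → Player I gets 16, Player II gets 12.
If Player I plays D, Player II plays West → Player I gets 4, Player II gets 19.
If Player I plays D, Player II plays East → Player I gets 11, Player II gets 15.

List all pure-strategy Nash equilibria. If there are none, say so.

Player I against West: payoffs 8, 4 → best response U.
Player I against East: payoffs 16, 11 → best response U.
Player II against U: payoffs 18, 12 → best response West.
Player II against D: payoffs 19, 15 → best response West.
Mutual best responses: (U, West).

(U, West)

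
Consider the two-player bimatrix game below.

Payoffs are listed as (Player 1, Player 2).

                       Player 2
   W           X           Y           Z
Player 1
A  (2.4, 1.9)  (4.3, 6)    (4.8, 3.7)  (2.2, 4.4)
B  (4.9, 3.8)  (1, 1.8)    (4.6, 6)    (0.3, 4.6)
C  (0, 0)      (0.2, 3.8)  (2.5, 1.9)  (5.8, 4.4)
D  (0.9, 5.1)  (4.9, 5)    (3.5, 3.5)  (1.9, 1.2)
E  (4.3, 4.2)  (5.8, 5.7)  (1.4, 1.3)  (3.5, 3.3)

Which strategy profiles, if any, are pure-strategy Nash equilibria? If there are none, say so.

(C, Z) and (E, X)

(A, W): Player 1 can switch to B (2.4 → 4.9). Not NE.
(A, X): Player 1 can switch to D (4.3 → 4.9). Not NE.
(A, Y): Player 2 can switch to X (3.7 → 6). Not NE.
(A, Z): Player 1 can switch to C (2.2 → 5.8). Not NE.
(B, W): Player 2 can switch to Y (3.8 → 6). Not NE.
(B, X): Player 1 can switch to A (1 → 4.3). Not NE.
(C, Z): Player 1 gets 5.8, best alternative 3.5; Player 2 gets 4.4, best alternative 3.8. No profitable deviation — NE.
(E, X): Player 1 gets 5.8, best alternative 4.9; Player 2 gets 5.7, best alternative 4.2. No profitable deviation — NE.
(The remaining 12 profiles each have a profitable deviation by the same check.)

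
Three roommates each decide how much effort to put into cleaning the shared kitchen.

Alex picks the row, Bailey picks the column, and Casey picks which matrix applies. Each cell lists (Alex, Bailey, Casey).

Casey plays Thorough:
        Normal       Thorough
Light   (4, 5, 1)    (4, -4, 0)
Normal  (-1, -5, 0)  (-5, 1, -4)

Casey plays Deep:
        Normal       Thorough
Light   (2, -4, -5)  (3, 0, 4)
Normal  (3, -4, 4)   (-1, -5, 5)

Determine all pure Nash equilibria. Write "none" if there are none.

(Light, Normal, Thorough), (Light, Thorough, Deep), (Normal, Normal, Deep)

Alex against (Normal, Thorough): payoffs 4, -1 → best response Light.
Alex against (Normal, Deep): payoffs 2, 3 → best response Normal.
Alex against (Thorough, Thorough): payoffs 4, -5 → best response Light.
Alex against (Thorough, Deep): payoffs 3, -1 → best response Light.
Bailey against (Light, Thorough): payoffs 5, -4 → best response Normal.
Bailey against (Light, Deep): payoffs -4, 0 → best response Thorough.
Bailey against (Normal, Thorough): payoffs -5, 1 → best response Thorough.
Bailey against (Normal, Deep): payoffs -4, -5 → best response Normal.
Casey against (Light, Normal): payoffs 1, -5 → best response Thorough.
Casey against (Light, Thorough): payoffs 0, 4 → best response Deep.
Casey against (Normal, Normal): payoffs 0, 4 → best response Deep.
Casey against (Normal, Thorough): payoffs -4, 5 → best response Deep.
Mutual best responses: (Light, Normal, Thorough); (Light, Thorough, Deep); (Normal, Normal, Deep).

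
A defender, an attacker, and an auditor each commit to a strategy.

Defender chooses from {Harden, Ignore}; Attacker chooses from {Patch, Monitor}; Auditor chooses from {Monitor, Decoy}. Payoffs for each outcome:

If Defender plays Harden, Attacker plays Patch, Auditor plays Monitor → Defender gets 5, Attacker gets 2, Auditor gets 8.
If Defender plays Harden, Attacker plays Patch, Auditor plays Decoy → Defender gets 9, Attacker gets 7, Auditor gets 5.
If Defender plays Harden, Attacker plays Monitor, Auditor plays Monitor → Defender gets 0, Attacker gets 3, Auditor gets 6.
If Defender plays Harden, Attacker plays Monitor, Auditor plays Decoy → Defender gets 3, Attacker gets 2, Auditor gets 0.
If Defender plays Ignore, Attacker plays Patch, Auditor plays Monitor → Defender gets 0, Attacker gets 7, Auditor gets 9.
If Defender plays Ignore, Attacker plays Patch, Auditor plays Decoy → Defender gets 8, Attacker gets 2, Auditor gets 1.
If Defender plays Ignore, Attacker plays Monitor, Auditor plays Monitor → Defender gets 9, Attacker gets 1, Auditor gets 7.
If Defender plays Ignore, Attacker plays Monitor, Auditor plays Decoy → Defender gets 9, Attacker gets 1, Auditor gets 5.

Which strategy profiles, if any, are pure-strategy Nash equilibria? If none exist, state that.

This game has no pure Nash equilibrium.

Defender against (Patch, Monitor): payoffs 5, 0 → best response Harden.
Defender against (Patch, Decoy): payoffs 9, 8 → best response Harden.
Defender against (Monitor, Monitor): payoffs 0, 9 → best response Ignore.
Defender against (Monitor, Decoy): payoffs 3, 9 → best response Ignore.
Attacker against (Harden, Monitor): payoffs 2, 3 → best response Monitor.
Attacker against (Harden, Decoy): payoffs 7, 2 → best response Patch.
Attacker against (Ignore, Monitor): payoffs 7, 1 → best response Patch.
Attacker against (Ignore, Decoy): payoffs 2, 1 → best response Patch.
Auditor against (Harden, Patch): payoffs 8, 5 → best response Monitor.
Auditor against (Harden, Monitor): payoffs 6, 0 → best response Monitor.
Auditor against (Ignore, Patch): payoffs 9, 1 → best response Monitor.
Auditor against (Ignore, Monitor): payoffs 7, 5 → best response Monitor.
No profile is a mutual best response for all players.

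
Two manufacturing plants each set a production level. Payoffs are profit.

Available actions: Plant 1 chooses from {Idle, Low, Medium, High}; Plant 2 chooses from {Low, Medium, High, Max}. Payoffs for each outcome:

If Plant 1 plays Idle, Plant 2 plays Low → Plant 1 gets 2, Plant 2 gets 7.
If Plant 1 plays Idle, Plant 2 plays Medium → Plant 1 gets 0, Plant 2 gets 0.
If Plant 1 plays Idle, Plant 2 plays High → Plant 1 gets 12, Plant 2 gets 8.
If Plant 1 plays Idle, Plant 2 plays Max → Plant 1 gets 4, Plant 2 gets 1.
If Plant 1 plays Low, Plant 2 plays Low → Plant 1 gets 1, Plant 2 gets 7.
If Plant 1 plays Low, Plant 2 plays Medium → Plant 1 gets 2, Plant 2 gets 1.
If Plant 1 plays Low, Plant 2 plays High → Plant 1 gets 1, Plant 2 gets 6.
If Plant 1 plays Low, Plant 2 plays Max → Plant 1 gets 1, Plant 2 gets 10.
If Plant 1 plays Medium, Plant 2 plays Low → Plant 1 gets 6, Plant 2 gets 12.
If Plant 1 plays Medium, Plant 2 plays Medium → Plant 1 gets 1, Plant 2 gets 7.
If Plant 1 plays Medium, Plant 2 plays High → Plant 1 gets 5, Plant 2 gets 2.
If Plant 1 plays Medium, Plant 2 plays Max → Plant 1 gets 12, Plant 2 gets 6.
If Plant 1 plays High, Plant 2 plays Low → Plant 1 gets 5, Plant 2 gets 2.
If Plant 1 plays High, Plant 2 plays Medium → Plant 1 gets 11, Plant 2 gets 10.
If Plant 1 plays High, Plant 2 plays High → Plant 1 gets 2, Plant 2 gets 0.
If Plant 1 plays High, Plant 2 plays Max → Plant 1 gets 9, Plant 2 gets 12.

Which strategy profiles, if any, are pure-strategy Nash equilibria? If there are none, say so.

Plant 1 against Low: payoffs 2, 1, 6, 5 → best response Medium.
Plant 1 against Medium: payoffs 0, 2, 1, 11 → best response High.
Plant 1 against High: payoffs 12, 1, 5, 2 → best response Idle.
Plant 1 against Max: payoffs 4, 1, 12, 9 → best response Medium.
Plant 2 against Idle: payoffs 7, 0, 8, 1 → best response High.
Plant 2 against Low: payoffs 7, 1, 6, 10 → best response Max.
Plant 2 against Medium: payoffs 12, 7, 2, 6 → best response Low.
Plant 2 against High: payoffs 2, 10, 0, 12 → best response Max.
Mutual best responses: (Idle, High); (Medium, Low).

Pure-strategy Nash equilibria: (Idle, High); (Medium, Low)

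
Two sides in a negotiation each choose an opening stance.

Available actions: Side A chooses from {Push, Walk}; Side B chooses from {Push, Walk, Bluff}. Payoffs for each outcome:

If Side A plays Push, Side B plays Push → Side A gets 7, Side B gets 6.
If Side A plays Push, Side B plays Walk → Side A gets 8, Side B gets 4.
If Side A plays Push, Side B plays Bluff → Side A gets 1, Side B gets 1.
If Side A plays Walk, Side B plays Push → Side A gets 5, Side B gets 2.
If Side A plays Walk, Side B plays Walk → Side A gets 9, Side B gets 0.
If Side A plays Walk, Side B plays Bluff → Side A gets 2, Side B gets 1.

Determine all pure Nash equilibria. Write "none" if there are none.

(Push, Push)

For each player, find the best response to each opponent profile; mutual best responses are the pure NE.
Side A against Push: payoffs 7, 5 → best response Push.
Side A against Walk: payoffs 8, 9 → best response Walk.
Side A against Bluff: payoffs 1, 2 → best response Walk.
Side B against Push: payoffs 6, 4, 1 → best response Push.
Side B against Walk: payoffs 2, 0, 1 → best response Push.
Mutual best responses: (Push, Push).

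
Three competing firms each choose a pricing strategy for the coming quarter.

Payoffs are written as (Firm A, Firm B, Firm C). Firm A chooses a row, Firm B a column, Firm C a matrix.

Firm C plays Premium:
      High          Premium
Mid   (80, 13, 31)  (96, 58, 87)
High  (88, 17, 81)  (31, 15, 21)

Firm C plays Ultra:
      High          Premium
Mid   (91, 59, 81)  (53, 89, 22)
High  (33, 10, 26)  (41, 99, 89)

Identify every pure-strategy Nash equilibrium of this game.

Firm A against (High, Premium): payoffs 80, 88 → best response High.
Firm A against (High, Ultra): payoffs 91, 33 → best response Mid.
Firm A against (Premium, Premium): payoffs 96, 31 → best response Mid.
Firm A against (Premium, Ultra): payoffs 53, 41 → best response Mid.
Firm B against (Mid, Premium): payoffs 13, 58 → best response Premium.
Firm B against (Mid, Ultra): payoffs 59, 89 → best response Premium.
Firm B against (High, Premium): payoffs 17, 15 → best response High.
Firm B against (High, Ultra): payoffs 10, 99 → best response Premium.
Firm C against (Mid, High): payoffs 31, 81 → best response Ultra.
Firm C against (Mid, Premium): payoffs 87, 22 → best response Premium.
Firm C against (High, High): payoffs 81, 26 → best response Premium.
Firm C against (High, Premium): payoffs 21, 89 → best response Ultra.
Mutual best responses: (Mid, Premium, Premium); (High, High, Premium).

The pure Nash equilibria are (Mid, Premium, Premium); (High, High, Premium).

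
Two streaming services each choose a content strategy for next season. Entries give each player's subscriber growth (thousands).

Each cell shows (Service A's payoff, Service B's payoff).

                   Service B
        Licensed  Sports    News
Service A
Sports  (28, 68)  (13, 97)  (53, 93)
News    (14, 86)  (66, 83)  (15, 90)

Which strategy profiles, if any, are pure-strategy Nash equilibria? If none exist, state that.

No pure-strategy Nash equilibrium.

Service A against Licensed: payoffs 28, 14 → best response Sports.
Service A against Sports: payoffs 13, 66 → best response News.
Service A against News: payoffs 53, 15 → best response Sports.
Service B against Sports: payoffs 68, 97, 93 → best response Sports.
Service B against News: payoffs 86, 83, 90 → best response News.
No profile is a mutual best response for all players.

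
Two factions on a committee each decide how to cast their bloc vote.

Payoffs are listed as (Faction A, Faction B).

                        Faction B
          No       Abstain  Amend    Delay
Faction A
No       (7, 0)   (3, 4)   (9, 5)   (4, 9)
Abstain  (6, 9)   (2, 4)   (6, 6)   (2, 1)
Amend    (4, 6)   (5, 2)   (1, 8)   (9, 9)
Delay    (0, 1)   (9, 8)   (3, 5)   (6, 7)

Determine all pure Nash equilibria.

Faction A against No: payoffs 7, 6, 4, 0 → best response No.
Faction A against Abstain: payoffs 3, 2, 5, 9 → best response Delay.
Faction A against Amend: payoffs 9, 6, 1, 3 → best response No.
Faction A against Delay: payoffs 4, 2, 9, 6 → best response Amend.
Faction B against No: payoffs 0, 4, 5, 9 → best response Delay.
Faction B against Abstain: payoffs 9, 4, 6, 1 → best response No.
Faction B against Amend: payoffs 6, 2, 8, 9 → best response Delay.
Faction B against Delay: payoffs 1, 8, 5, 7 → best response Abstain.
Mutual best responses: (Amend, Delay); (Delay, Abstain).

The pure Nash equilibria are (Amend, Delay); (Delay, Abstain).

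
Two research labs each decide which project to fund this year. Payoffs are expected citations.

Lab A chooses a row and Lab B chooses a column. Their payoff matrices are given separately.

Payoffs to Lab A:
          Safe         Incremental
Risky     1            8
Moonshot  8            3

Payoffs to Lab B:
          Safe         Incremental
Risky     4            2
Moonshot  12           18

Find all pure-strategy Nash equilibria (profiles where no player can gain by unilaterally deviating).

This game has no pure Nash equilibrium.

For each player, find the best response to each opponent profile; mutual best responses are the pure NE.
Lab A against Safe: payoffs 1, 8 → best response Moonshot.
Lab A against Incremental: payoffs 8, 3 → best response Risky.
Lab B against Risky: payoffs 4, 2 → best response Safe.
Lab B against Moonshot: payoffs 12, 18 → best response Incremental.
No profile is a mutual best response for all players.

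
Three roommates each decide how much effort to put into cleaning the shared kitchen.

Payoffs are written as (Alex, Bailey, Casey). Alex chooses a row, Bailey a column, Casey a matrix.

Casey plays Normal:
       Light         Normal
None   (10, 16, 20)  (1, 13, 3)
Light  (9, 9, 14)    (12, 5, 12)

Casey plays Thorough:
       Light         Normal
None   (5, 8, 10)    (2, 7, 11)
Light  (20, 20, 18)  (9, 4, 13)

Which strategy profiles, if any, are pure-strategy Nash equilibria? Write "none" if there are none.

The pure Nash equilibria are (None, Light, Normal); (Light, Light, Thorough).

Alex against (Light, Normal): payoffs 10, 9 → best response None.
Alex against (Light, Thorough): payoffs 5, 20 → best response Light.
Alex against (Normal, Normal): payoffs 1, 12 → best response Light.
Alex against (Normal, Thorough): payoffs 2, 9 → best response Light.
Bailey against (None, Normal): payoffs 16, 13 → best response Light.
Bailey against (None, Thorough): payoffs 8, 7 → best response Light.
Bailey against (Light, Normal): payoffs 9, 5 → best response Light.
Bailey against (Light, Thorough): payoffs 20, 4 → best response Light.
Casey against (None, Light): payoffs 20, 10 → best response Normal.
Casey against (None, Normal): payoffs 3, 11 → best response Thorough.
Casey against (Light, Light): payoffs 14, 18 → best response Thorough.
Casey against (Light, Normal): payoffs 12, 13 → best response Thorough.
Mutual best responses: (None, Light, Normal); (Light, Light, Thorough).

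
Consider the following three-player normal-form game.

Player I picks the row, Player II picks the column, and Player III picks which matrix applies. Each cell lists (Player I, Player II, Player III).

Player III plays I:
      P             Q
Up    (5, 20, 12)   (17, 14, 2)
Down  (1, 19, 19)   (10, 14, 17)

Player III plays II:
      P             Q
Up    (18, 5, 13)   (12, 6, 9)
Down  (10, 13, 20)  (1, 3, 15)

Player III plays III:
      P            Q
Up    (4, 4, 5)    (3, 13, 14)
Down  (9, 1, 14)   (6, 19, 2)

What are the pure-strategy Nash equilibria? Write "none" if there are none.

This game has no pure Nash equilibrium.

Mark each player's best response to every combination of opponents' strategies; a profile where every player is best-responding is a pure Nash equilibrium.
Player I against (P, I): payoffs 5, 1 → best response Up.
Player I against (P, II): payoffs 18, 10 → best response Up.
Player I against (P, III): payoffs 4, 9 → best response Down.
Player I against (Q, I): payoffs 17, 10 → best response Up.
Player I against (Q, II): payoffs 12, 1 → best response Up.
Player I against (Q, III): payoffs 3, 6 → best response Down.
Player II against (Up, I): payoffs 20, 14 → best response P.
Player II against (Up, II): payoffs 5, 6 → best response Q.
Player II against (Up, III): payoffs 4, 13 → best response Q.
Player II against (Down, I): payoffs 19, 14 → best response P.
Player II against (Down, II): payoffs 13, 3 → best response P.
Player II against (Down, III): payoffs 1, 19 → best response Q.
Player III against (Up, P): payoffs 12, 13, 5 → best response II.
Player III against (Up, Q): payoffs 2, 9, 14 → best response III.
Player III against (Down, P): payoffs 19, 20, 14 → best response II.
Player III against (Down, Q): payoffs 17, 15, 2 → best response I.
No profile is a mutual best response for all players.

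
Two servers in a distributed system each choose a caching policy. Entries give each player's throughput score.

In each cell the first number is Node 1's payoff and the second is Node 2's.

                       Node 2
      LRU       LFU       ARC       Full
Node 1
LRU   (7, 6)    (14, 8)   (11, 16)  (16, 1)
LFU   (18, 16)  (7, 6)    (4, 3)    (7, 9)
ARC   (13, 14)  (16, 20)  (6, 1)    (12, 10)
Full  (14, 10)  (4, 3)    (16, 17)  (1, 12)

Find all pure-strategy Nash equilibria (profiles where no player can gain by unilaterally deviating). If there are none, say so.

The pure Nash equilibria are (LFU, LRU), (ARC, LFU), (Full, ARC).

Node 1 against LRU: payoffs 7, 18, 13, 14 → best response LFU.
Node 1 against LFU: payoffs 14, 7, 16, 4 → best response ARC.
Node 1 against ARC: payoffs 11, 4, 6, 16 → best response Full.
Node 1 against Full: payoffs 16, 7, 12, 1 → best response LRU.
Node 2 against LRU: payoffs 6, 8, 16, 1 → best response ARC.
Node 2 against LFU: payoffs 16, 6, 3, 9 → best response LRU.
Node 2 against ARC: payoffs 14, 20, 1, 10 → best response LFU.
Node 2 against Full: payoffs 10, 3, 17, 12 → best response ARC.
Mutual best responses: (LFU, LRU); (ARC, LFU); (Full, ARC).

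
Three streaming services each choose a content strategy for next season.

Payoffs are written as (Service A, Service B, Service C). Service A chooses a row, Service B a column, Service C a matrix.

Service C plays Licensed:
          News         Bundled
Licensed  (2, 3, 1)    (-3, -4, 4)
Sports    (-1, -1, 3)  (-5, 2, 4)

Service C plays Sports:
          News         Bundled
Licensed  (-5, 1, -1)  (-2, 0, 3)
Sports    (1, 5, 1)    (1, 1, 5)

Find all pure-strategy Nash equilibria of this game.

(Licensed, News, Licensed)

For each player, find the best response to each opponent profile; mutual best responses are the pure NE.
Service A against (News, Licensed): payoffs 2, -1 → best response Licensed.
Service A against (News, Sports): payoffs -5, 1 → best response Sports.
Service A against (Bundled, Licensed): payoffs -3, -5 → best response Licensed.
Service A against (Bundled, Sports): payoffs -2, 1 → best response Sports.
Service B against (Licensed, Licensed): payoffs 3, -4 → best response News.
Service B against (Licensed, Sports): payoffs 1, 0 → best response News.
Service B against (Sports, Licensed): payoffs -1, 2 → best response Bundled.
Service B against (Sports, Sports): payoffs 5, 1 → best response News.
Service C against (Licensed, News): payoffs 1, -1 → best response Licensed.
Service C against (Licensed, Bundled): payoffs 4, 3 → best response Licensed.
Service C against (Sports, News): payoffs 3, 1 → best response Licensed.
Service C against (Sports, Bundled): payoffs 4, 5 → best response Sports.
Mutual best responses: (Licensed, News, Licensed).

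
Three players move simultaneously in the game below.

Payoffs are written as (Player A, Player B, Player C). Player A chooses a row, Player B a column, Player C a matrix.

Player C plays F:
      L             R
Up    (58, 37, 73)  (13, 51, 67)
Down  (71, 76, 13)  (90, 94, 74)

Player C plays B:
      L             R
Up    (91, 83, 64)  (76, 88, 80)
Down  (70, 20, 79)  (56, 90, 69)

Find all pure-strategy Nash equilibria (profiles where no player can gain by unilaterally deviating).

(Up, L, F): Player A can switch to Down (58 → 71). Not NE.
(Up, L, B): Player B can switch to R (83 → 88). Not NE.
(Up, R, F): Player A can switch to Down (13 → 90). Not NE.
(Up, R, B): Player A gets 76, best alternative 56; Player B gets 88, best alternative 83; Player C gets 80, best alternative 67. No profitable deviation — NE.
(Down, L, F): Player B can switch to R (76 → 94). Not NE.
(Down, L, B): Player A can switch to Up (70 → 91). Not NE.
(Down, R, F): Player A gets 90, best alternative 13; Player B gets 94, best alternative 76; Player C gets 74, best alternative 69. No profitable deviation — NE.
(Down, R, B): Player A can switch to Up (56 → 76). Not NE.

The pure Nash equilibria are (Up, R, B) and (Down, R, F).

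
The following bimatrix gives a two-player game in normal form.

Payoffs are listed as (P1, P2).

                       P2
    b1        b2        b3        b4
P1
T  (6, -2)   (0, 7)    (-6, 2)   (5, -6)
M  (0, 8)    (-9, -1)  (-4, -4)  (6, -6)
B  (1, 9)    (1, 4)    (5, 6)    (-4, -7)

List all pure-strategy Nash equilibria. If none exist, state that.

(T, b1): P2 can switch to b2 (-2 → 7). Not NE.
(T, b2): P1 can switch to B (0 → 1). Not NE.
(T, b3): P1 can switch to M (-6 → -4). Not NE.
(T, b4): P1 can switch to M (5 → 6). Not NE.
(M, b1): P1 can switch to T (0 → 6). Not NE.
(M, b2): P1 can switch to T (-9 → 0). Not NE.
(The remaining 6 profiles each have a profitable deviation by the same check.)

There is no pure-strategy Nash equilibrium.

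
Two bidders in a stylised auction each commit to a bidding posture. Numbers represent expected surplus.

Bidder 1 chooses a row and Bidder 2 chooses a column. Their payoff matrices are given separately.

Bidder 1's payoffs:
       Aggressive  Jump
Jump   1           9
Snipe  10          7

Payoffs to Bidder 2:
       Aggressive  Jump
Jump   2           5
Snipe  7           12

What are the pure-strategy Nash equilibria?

(Jump, Jump)

Bidder 1 against Aggressive: payoffs 1, 10 → best response Snipe.
Bidder 1 against Jump: payoffs 9, 7 → best response Jump.
Bidder 2 against Jump: payoffs 2, 5 → best response Jump.
Bidder 2 against Snipe: payoffs 7, 12 → best response Jump.
Mutual best responses: (Jump, Jump).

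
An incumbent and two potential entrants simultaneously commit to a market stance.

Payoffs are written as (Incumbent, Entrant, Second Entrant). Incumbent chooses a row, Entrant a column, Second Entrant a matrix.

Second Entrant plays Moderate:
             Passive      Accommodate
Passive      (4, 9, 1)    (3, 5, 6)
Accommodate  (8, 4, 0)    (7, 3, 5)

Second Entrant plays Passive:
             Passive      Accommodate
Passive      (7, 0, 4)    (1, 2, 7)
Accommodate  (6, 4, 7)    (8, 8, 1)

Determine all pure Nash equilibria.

Check each profile: it is a Nash equilibrium iff no player can strictly gain by switching unilaterally.
(Passive, Passive, Moderate): Incumbent can switch to Accommodate (4 → 8). Not NE.
(Passive, Passive, Passive): Entrant can switch to Accommodate (0 → 2). Not NE.
(Passive, Accommodate, Moderate): Incumbent can switch to Accommodate (3 → 7). Not NE.
(Passive, Accommodate, Passive): Incumbent can switch to Accommodate (1 → 8). Not NE.
(Accommodate, Passive, Moderate): Second Entrant can switch to Passive (0 → 7). Not NE.
(Accommodate, Passive, Passive): Incumbent can switch to Passive (6 → 7). Not NE.
(Accommodate, Accommodate, Moderate): Entrant can switch to Passive (3 → 4). Not NE.
(Accommodate, Accommodate, Passive): Second Entrant can switch to Moderate (1 → 5). Not NE.

There is no pure-strategy Nash equilibrium.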